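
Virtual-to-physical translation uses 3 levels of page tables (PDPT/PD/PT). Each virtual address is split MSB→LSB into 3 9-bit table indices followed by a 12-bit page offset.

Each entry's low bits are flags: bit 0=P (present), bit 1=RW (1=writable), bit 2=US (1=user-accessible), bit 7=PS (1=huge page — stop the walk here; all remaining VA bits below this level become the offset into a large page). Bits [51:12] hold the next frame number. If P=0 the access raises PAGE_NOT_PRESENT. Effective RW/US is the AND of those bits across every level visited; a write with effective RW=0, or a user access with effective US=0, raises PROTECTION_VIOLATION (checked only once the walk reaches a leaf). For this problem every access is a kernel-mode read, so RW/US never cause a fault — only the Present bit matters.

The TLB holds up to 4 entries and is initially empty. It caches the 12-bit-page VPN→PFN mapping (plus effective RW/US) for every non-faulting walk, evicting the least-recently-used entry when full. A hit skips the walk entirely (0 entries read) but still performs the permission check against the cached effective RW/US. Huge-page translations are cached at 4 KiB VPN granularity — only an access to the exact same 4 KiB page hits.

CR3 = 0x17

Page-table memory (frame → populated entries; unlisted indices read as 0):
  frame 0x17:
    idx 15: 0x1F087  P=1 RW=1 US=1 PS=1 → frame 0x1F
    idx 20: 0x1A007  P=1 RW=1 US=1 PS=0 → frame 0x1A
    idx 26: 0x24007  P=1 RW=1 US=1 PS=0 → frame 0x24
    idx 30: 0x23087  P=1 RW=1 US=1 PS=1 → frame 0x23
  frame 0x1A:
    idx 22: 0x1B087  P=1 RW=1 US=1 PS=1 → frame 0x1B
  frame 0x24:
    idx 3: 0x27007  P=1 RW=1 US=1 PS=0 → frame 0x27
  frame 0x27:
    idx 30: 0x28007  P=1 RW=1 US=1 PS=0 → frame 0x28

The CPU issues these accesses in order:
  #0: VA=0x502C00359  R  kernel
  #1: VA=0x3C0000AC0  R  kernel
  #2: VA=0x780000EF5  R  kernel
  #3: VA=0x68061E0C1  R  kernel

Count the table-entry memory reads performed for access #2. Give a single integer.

Per-access translation:
#0 VA=0x502C00359 (r,kernel):
  lvl0: tbl 0x17, slot 20 ⇒ 0x1A007 (P1/RW1/US1/PS0)
  lvl1: tbl 0x1A, slot 22 ⇒ 0x1B087 (P1/RW1/US1/PS1)
  → PA=0x1B359 (huge @L1)  (2 entries read)
#1 VA=0x3C0000AC0 (r,kernel):
  lvl0: tbl 0x17, slot 15 ⇒ 0x1F087 (P1/RW1/US1/PS1)
  → PA=0x1FAC0 (huge @L0)  (1 entries read)
#2 VA=0x780000EF5 (r,kernel):
  lvl0: tbl 0x17, slot 30 ⇒ 0x23087 (P1/RW1/US1/PS1)
  → PA=0x23EF5 (huge @L0)  (1 entries read)
#3 VA=0x68061E0C1 (r,kernel):
  lvl0: tbl 0x17, slot 26 ⇒ 0x24007 (P1/RW1/US1/PS0)
  lvl1: tbl 0x24, slot 3 ⇒ 0x27007 (P1/RW1/US1/PS0)
  lvl2: tbl 0x27, slot 30 ⇒ 0x28007 (P1/RW1/US1/PS0)
  → PA=0x280C1  (3 entries read)

Entries read for #2: 1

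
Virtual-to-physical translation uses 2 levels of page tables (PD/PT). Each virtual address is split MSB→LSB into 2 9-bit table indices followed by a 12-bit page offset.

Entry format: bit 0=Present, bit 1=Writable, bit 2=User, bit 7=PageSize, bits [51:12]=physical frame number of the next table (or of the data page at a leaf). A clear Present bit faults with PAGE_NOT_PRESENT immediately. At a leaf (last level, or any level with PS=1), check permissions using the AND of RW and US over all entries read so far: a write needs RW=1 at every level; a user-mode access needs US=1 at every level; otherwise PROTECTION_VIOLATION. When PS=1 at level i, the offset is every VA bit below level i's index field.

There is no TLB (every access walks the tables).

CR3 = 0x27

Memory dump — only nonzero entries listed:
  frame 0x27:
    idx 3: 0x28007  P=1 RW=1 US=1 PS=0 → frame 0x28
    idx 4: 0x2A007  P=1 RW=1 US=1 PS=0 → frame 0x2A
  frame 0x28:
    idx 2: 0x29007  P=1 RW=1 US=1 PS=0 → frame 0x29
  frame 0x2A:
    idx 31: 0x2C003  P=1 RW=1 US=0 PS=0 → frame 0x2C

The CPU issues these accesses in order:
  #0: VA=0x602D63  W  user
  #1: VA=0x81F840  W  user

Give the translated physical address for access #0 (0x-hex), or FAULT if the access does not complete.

Walk each access:
#0 VA=0x602D63 (w,user):
  lvl0: tbl 0x27, slot 3 ⇒ 0x28007 (P1/RW1/US1/PS0)
  lvl1: tbl 0x28, slot 2 ⇒ 0x29007 (P1/RW1/US1/PS0)
  ⇒ phys 0x29D63  [2 reads]
#1 VA=0x81F840 (w,user):
  lvl0: tbl 0x27, slot 4 ⇒ 0x2A007 (P1/RW1/US1/PS0)
  lvl1: tbl 0x2A, slot 31 ⇒ 0x2C003 (P1/RW1/US0/PS0)
  → PROTECTION_VIOLATION  (2 entries read)

Access #0 PA: 0x29D63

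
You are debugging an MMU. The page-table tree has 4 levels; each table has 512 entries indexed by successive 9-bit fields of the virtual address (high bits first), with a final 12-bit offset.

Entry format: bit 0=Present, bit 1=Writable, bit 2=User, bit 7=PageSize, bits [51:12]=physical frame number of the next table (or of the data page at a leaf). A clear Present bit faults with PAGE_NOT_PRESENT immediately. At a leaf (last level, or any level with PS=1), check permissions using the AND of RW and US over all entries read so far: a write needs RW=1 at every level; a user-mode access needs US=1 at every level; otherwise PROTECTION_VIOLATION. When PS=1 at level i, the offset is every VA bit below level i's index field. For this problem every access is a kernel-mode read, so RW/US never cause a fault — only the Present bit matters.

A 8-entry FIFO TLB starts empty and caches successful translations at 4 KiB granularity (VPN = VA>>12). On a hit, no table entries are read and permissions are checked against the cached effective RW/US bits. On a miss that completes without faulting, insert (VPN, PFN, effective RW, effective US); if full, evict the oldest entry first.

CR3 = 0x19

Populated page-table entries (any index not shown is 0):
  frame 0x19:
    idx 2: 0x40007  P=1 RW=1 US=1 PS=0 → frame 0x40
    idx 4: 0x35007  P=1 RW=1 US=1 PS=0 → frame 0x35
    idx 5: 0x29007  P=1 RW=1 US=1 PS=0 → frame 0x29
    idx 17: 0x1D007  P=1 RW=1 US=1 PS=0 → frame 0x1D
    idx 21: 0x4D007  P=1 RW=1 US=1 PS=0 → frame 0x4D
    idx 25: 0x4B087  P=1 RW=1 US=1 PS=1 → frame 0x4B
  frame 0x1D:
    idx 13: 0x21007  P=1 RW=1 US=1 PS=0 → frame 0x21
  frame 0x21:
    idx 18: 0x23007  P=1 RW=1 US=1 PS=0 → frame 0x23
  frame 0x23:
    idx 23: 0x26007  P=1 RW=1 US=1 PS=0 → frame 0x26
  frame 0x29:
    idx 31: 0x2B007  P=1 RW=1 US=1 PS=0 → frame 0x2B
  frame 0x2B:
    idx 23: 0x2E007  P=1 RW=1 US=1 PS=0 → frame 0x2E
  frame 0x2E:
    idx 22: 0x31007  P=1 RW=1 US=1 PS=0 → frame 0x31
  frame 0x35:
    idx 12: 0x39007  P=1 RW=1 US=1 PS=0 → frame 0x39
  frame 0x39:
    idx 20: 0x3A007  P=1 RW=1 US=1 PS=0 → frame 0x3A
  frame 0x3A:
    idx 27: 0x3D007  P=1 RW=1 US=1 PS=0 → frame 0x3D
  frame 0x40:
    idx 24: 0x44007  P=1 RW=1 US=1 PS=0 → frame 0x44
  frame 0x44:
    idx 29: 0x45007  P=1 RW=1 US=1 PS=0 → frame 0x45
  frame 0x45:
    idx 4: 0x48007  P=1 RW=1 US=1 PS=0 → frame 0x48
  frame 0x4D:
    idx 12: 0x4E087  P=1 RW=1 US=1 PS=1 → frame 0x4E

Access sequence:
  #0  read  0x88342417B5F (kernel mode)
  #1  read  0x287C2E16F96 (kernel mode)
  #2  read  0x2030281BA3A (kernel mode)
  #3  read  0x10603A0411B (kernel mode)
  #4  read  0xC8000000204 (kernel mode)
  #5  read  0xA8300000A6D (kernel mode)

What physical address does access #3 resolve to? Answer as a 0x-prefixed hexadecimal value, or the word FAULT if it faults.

Per-access translation:
#0 VA=0x88342417B5F (r,kernel):
  lvl0: tbl 0x19, slot 17 ⇒ 0x1D007 (P1/RW1/US1/PS0)
  lvl1: tbl 0x1D, slot 13 ⇒ 0x21007 (P1/RW1/US1/PS0)
  lvl2: tbl 0x21, slot 18 ⇒ 0x23007 (P1/RW1/US1/PS0)
  lvl3: tbl 0x23, slot 23 ⇒ 0x26007 (P1/RW1/US1/PS0)
  → PA=0x26B5F  (4 entries read)
#1 VA=0x287C2E16F96 (r,kernel):
  lvl0: tbl 0x19, slot 5 ⇒ 0x29007 (P1/RW1/US1/PS0)
  lvl1: tbl 0x29, slot 31 ⇒ 0x2B007 (P1/RW1/US1/PS0)
  lvl2: tbl 0x2B, slot 23 ⇒ 0x2E007 (P1/RW1/US1/PS0)
  lvl3: tbl 0x2E, slot 22 ⇒ 0x31007 (P1/RW1/US1/PS0)
  → PA=0x31F96  (4 entries read)
#2 VA=0x2030281BA3A (r,kernel):
  lvl0: tbl 0x19, slot 4 ⇒ 0x35007 (P1/RW1/US1/PS0)
  lvl1: tbl 0x35, slot 12 ⇒ 0x39007 (P1/RW1/US1/PS0)
  lvl2: tbl 0x39, slot 20 ⇒ 0x3A007 (P1/RW1/US1/PS0)
  lvl3: tbl 0x3A, slot 27 ⇒ 0x3D007 (P1/RW1/US1/PS0)
  → PA=0x3DA3A  (4 entries read)
#3 VA=0x10603A0411B (r,kernel):
  lvl0: tbl 0x19, slot 2 ⇒ 0x40007 (P1/RW1/US1/PS0)
  lvl1: tbl 0x40, slot 24 ⇒ 0x44007 (P1/RW1/US1/PS0)
  lvl2: tbl 0x44, slot 29 ⇒ 0x45007 (P1/RW1/US1/PS0)
  lvl3: tbl 0x45, slot 4 ⇒ 0x48007 (P1/RW1/US1/PS0)
  → PA=0x4811B  (4 entries read)
#4 VA=0xC8000000204 (r,kernel):
  lvl0: tbl 0x19, slot 25 ⇒ 0x4B087 (P1/RW1/US1/PS1)
  → PA=0x4B204 (huge @L0)  (1 entries read)
#5 VA=0xA8300000A6D (r,kernel):
  lvl0: tbl 0x19, slot 21 ⇒ 0x4D007 (P1/RW1/US1/PS0)
  lvl1: tbl 0x4D, slot 12 ⇒ 0x4E087 (P1/RW1/US1/PS1)
  → PA=0x4EA6D (huge @L1)  (2 entries read)

Access #3 PA: 0x4811B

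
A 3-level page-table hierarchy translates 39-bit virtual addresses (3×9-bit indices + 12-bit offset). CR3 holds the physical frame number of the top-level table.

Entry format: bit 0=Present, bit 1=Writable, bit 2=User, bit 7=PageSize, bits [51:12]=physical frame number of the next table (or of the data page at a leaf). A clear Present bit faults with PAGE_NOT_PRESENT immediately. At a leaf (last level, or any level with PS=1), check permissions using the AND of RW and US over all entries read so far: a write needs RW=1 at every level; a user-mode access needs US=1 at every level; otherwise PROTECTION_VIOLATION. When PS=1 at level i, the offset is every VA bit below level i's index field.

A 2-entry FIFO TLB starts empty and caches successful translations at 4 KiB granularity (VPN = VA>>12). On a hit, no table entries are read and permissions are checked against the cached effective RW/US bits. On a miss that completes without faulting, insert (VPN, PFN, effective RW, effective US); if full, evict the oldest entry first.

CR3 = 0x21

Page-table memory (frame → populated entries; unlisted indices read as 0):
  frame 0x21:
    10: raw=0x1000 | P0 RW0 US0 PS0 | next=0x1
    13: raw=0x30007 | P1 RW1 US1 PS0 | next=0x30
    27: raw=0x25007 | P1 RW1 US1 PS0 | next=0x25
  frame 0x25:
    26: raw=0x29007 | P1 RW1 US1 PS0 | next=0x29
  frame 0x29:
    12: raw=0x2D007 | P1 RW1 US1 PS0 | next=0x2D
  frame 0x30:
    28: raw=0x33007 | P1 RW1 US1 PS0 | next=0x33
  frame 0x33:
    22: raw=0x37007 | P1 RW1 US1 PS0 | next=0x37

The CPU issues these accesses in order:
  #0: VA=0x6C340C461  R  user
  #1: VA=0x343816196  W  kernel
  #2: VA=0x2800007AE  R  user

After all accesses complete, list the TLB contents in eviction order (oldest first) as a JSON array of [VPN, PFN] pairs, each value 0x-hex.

Per-access translation:
#0 VA=0x6C340C461 (r,user):
  [0] read 0x21 idx=27: raw=0x25007 flags P=1 W=1 U=1 S=0
  [1] read 0x25 idx=26: raw=0x29007 flags P=1 W=1 U=1 S=0
  [2] read 0x29 idx=12: raw=0x2D007 flags P=1 W=1 U=1 S=0
  ⇒ phys 0x2D461  [3 reads]
#1 VA=0x343816196 (w,kernel):
  [0] read 0x21 idx=13: raw=0x30007 flags P=1 W=1 U=1 S=0
  [1] read 0x30 idx=28: raw=0x33007 flags P=1 W=1 U=1 S=0
  [2] read 0x33 idx=22: raw=0x37007 flags P=1 W=1 U=1 S=0
  ⇒ phys 0x37196  [3 reads]
#2 VA=0x2800007AE (r,user):
  [0] read 0x21 idx=10: raw=0x1000 flags P=0 W=0 U=0 S=0
  → PAGE_NOT_PRESENT  (1 entries read)

TLB: [["0x6C340C", "0x2D"], ["0x343816", "0x37"]]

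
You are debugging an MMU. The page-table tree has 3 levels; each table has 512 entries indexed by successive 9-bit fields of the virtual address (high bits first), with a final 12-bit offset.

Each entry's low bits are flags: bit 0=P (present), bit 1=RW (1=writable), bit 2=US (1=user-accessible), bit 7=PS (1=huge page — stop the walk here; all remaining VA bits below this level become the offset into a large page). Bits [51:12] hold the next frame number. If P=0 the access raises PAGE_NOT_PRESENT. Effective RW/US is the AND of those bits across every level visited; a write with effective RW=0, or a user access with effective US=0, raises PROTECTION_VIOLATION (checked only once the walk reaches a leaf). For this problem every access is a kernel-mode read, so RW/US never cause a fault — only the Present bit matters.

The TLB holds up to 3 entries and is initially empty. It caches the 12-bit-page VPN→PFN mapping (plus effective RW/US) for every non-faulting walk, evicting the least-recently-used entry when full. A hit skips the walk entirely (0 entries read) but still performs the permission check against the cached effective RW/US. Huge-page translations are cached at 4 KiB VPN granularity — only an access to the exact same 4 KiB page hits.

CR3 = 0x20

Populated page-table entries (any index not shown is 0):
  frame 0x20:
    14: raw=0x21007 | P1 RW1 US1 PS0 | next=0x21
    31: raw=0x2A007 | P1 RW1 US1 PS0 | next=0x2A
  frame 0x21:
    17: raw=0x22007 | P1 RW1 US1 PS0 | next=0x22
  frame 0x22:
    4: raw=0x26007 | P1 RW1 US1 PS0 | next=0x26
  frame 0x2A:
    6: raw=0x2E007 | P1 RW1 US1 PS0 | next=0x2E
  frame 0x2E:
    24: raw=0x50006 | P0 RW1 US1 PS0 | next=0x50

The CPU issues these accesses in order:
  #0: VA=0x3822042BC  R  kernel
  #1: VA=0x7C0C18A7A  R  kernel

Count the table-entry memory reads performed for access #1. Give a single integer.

Trace:
#0 VA=0x3822042BC (r,kernel):
  L0: frame=0x20 idx=14 entry=0x21007 [P=1 RW=1 US=1 PS=0]
  L1: frame=0x21 idx=17 entry=0x22007 [P=1 RW=1 US=1 PS=0]
  L2: frame=0x22 idx=4 entry=0x26007 [P=1 RW=1 US=1 PS=0]
  → PA=0x262BC  (3 entries read)
#1 VA=0x7C0C18A7A (r,kernel):
  L0: frame=0x20 idx=31 entry=0x2A007 [P=1 RW=1 US=1 PS=0]
  L1: frame=0x2A idx=6 entry=0x2E007 [P=1 RW=1 US=1 PS=0]
  L2: frame=0x2E idx=24 entry=0x50006 [P=0 RW=1 US=1 PS=0]
  → PAGE_NOT_PRESENT  (3 entries read)

Entries read for #1: 3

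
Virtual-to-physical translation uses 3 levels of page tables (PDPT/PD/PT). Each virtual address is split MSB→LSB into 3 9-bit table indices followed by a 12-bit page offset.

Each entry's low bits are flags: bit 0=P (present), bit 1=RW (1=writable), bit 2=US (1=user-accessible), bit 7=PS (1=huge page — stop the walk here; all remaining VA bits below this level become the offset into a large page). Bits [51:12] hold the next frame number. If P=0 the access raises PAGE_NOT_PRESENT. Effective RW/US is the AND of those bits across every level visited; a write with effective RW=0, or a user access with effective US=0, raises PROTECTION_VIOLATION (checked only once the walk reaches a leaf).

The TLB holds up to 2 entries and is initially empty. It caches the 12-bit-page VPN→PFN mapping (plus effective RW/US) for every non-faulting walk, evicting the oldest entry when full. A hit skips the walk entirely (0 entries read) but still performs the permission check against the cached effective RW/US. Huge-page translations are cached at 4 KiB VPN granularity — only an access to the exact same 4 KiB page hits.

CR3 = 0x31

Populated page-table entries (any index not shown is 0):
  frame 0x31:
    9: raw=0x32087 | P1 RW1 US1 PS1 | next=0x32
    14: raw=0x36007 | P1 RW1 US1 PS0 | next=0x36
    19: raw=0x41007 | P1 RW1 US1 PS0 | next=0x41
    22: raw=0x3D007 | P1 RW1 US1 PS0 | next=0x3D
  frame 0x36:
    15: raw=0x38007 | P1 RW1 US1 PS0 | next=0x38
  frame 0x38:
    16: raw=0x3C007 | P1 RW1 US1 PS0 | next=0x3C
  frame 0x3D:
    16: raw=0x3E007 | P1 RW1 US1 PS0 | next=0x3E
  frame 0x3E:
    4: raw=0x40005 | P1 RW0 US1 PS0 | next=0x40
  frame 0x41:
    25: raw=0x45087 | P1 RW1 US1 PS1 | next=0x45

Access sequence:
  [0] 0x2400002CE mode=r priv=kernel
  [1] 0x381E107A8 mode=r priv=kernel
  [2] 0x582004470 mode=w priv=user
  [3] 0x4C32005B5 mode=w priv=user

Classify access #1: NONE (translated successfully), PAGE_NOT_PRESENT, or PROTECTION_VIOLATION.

Walk each access:
#0 VA=0x2400002CE (r,kernel):
  [0] read 0x31 idx=9: raw=0x32087 flags P=1 W=1 U=1 S=1
  ⇒ phys 0x322CE (huge @L0)  [1 reads]
#1 VA=0x381E107A8 (r,kernel):
  [0] read 0x31 idx=14: raw=0x36007 flags P=1 W=1 U=1 S=0
  [1] read 0x36 idx=15: raw=0x38007 flags P=1 W=1 U=1 S=0
  [2] read 0x38 idx=16: raw=0x3C007 flags P=1 W=1 U=1 S=0
  ⇒ phys 0x3C7A8  [3 reads]
#2 VA=0x582004470 (w,user):
  [0] read 0x31 idx=22: raw=0x3D007 flags P=1 W=1 U=1 S=0
  [1] read 0x3D idx=16: raw=0x3E007 flags P=1 W=1 U=1 S=0
  [2] read 0x3E idx=4: raw=0x40005 flags P=1 W=0 U=1 S=0
  ✗ PROTECTION_VIOLATION  [3 reads]
#3 VA=0x4C32005B5 (w,user):
  [0] read 0x31 idx=19: raw=0x41007 flags P=1 W=1 U=1 S=0
  [1] read 0x41 idx=25: raw=0x45087 flags P=1 W=1 U=1 S=1
  ⇒ phys 0x455B5 (huge @L1)  [2 reads]

Access #1 fault: NONE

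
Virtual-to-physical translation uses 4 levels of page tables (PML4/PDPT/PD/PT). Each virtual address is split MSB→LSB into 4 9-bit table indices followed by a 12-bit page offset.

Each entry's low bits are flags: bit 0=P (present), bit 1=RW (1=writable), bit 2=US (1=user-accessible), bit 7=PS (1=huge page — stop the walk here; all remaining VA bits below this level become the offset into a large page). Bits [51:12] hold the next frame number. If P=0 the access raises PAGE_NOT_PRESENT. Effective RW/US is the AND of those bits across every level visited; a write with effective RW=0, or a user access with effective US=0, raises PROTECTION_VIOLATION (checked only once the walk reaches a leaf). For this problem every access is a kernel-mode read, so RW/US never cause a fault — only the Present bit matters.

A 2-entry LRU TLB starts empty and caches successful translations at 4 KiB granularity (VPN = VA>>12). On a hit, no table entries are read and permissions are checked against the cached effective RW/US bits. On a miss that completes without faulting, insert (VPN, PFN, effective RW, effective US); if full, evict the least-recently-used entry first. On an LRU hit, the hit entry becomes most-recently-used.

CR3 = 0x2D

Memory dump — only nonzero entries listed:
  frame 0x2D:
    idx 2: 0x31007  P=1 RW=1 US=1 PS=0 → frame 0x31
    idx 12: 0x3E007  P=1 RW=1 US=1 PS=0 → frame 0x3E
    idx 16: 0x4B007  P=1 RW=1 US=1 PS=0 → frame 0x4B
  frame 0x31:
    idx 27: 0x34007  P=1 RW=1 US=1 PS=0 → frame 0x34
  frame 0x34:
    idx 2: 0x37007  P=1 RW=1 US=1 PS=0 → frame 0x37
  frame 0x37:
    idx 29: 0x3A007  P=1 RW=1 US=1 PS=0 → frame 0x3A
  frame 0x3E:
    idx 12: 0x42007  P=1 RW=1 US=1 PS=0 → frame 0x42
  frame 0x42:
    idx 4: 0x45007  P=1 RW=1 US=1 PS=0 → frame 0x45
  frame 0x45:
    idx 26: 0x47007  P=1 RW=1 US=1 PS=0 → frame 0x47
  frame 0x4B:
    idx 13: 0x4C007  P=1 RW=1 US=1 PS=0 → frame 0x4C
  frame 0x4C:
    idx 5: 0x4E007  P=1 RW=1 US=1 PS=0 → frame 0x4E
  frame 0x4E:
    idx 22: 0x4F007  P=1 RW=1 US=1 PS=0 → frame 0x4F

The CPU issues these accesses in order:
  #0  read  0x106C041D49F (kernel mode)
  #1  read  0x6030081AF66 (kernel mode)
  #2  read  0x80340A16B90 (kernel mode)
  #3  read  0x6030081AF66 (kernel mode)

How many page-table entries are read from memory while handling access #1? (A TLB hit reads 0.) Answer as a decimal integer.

Walk each access:
#0 VA=0x106C041D49F (r,kernel):
  L0: frame=0x2D idx=2 entry=0x31007 [P=1 RW=1 US=1 PS=0]
  L1: frame=0x31 idx=27 entry=0x34007 [P=1 RW=1 US=1 PS=0]
  L2: frame=0x34 idx=2 entry=0x37007 [P=1 RW=1 US=1 PS=0]
  L3: frame=0x37 idx=29 entry=0x3A007 [P=1 RW=1 US=1 PS=0]
  ✓ 0x3A49F  — 4 lookups
#1 VA=0x6030081AF66 (r,kernel):
  L0: frame=0x2D idx=12 entry=0x3E007 [P=1 RW=1 US=1 PS=0]
  L1: frame=0x3E idx=12 entry=0x42007 [P=1 RW=1 US=1 PS=0]
  L2: frame=0x42 idx=4 entry=0x45007 [P=1 RW=1 US=1 PS=0]
  L3: frame=0x45 idx=26 entry=0x47007 [P=1 RW=1 US=1 PS=0]
  ✓ 0x47F66  — 4 lookups
#2 VA=0x80340A16B90 (r,kernel):
  L0: frame=0x2D idx=16 entry=0x4B007 [P=1 RW=1 US=1 PS=0]
  L1: frame=0x4B idx=13 entry=0x4C007 [P=1 RW=1 US=1 PS=0]
  L2: frame=0x4C idx=5 entry=0x4E007 [P=1 RW=1 US=1 PS=0]
  L3: frame=0x4E idx=22 entry=0x4F007 [P=1 RW=1 US=1 PS=0]
  ✓ 0x4FB90  — 4 lookups
#3 VA=0x6030081AF66 (r,kernel):
  TLB hit vpn=0x6030081A → PA=0x47F66

Entries read for #1: 4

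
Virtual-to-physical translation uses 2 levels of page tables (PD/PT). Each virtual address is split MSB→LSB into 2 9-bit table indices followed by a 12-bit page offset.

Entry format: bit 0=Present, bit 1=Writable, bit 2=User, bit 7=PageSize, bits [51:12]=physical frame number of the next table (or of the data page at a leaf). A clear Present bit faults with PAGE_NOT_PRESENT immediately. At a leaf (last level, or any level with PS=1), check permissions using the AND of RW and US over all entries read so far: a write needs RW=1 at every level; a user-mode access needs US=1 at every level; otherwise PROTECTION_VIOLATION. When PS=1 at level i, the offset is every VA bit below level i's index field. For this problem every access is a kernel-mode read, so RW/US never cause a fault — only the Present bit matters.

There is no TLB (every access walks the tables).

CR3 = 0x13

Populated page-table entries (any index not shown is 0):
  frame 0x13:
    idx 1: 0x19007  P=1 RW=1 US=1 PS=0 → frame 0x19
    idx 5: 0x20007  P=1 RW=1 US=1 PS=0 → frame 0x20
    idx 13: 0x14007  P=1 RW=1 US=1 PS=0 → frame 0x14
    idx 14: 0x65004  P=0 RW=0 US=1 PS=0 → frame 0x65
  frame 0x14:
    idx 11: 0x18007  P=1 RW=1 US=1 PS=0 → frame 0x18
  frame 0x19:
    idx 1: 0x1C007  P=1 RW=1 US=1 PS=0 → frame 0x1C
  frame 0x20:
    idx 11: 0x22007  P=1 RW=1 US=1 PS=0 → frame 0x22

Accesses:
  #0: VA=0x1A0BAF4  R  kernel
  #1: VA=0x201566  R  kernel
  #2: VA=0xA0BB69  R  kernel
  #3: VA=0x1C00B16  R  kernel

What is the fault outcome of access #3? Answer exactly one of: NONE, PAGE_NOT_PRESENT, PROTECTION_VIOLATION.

Walk each access:
#0 VA=0x1A0BAF4 (r,kernel):
  [0] read 0x13 idx=13: raw=0x14007 flags P=1 W=1 U=1 S=0
  [1] read 0x14 idx=11: raw=0x18007 flags P=1 W=1 U=1 S=0
  → PA=0x18AF4  (2 entries read)
#1 VA=0x201566 (r,kernel):
  [0] read 0x13 idx=1: raw=0x19007 flags P=1 W=1 U=1 S=0
  [1] read 0x19 idx=1: raw=0x1C007 flags P=1 W=1 U=1 S=0
  → PA=0x1C566  (2 entries read)
#2 VA=0xA0BB69 (r,kernel):
  [0] read 0x13 idx=5: raw=0x20007 flags P=1 W=1 U=1 S=0
  [1] read 0x20 idx=11: raw=0x22007 flags P=1 W=1 U=1 S=0
  → PA=0x22B69  (2 entries read)
#3 VA=0x1C00B16 (r,kernel):
  [0] read 0x13 idx=14: raw=0x65004 flags P=0 W=0 U=1 S=0
  → PAGE_NOT_PRESENT  (1 entries read)

Access #3 fault: PAGE_NOT_PRESENT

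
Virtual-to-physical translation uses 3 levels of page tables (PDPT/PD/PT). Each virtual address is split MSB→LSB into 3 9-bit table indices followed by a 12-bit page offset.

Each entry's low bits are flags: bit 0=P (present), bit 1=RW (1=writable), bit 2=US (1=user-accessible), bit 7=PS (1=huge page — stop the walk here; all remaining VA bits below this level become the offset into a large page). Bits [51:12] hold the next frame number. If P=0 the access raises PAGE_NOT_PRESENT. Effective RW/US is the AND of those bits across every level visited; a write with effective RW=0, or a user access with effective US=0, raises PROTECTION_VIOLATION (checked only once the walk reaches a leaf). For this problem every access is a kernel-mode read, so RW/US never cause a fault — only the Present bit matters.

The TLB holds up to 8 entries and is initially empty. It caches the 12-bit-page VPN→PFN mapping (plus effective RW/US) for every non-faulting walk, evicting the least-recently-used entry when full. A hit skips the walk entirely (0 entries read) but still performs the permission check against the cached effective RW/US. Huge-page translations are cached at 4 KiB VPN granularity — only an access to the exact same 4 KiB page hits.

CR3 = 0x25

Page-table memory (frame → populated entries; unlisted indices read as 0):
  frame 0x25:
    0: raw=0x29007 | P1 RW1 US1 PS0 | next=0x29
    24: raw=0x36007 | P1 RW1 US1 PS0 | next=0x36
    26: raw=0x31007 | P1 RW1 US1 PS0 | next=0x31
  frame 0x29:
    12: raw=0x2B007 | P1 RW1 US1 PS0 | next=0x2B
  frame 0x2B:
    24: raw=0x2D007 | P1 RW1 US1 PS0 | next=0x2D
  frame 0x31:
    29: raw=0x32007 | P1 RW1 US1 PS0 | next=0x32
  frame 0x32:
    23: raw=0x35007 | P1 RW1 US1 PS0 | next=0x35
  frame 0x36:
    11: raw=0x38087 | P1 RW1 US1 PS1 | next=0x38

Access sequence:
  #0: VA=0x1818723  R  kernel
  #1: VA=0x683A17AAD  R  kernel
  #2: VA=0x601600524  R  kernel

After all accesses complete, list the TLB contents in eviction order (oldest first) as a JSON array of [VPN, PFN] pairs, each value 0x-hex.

Trace:
#0 VA=0x1818723 (r,kernel):
  [0] read 0x25 idx=0: raw=0x29007 flags P=1 W=1 U=1 S=0
  [1] read 0x29 idx=12: raw=0x2B007 flags P=1 W=1 U=1 S=0
  [2] read 0x2B idx=24: raw=0x2D007 flags P=1 W=1 U=1 S=0
  ✓ 0x2D723  — 3 lookups
#1 VA=0x683A17AAD (r,kernel):
  [0] read 0x25 idx=26: raw=0x31007 flags P=1 W=1 U=1 S=0
  [1] read 0x31 idx=29: raw=0x32007 flags P=1 W=1 U=1 S=0
  [2] read 0x32 idx=23: raw=0x35007 flags P=1 W=1 U=1 S=0
  ✓ 0x35AAD  — 3 lookups
#2 VA=0x601600524 (r,kernel):
  [0] read 0x25 idx=24: raw=0x36007 flags P=1 W=1 U=1 S=0
  [1] read 0x36 idx=11: raw=0x38087 flags P=1 W=1 U=1 S=1
  ✓ 0x38524 (huge @L1)  — 2 lookups

TLB: [["0x1818", "0x2D"], ["0x683A17", "0x35"], ["0x601600", "0x38"]]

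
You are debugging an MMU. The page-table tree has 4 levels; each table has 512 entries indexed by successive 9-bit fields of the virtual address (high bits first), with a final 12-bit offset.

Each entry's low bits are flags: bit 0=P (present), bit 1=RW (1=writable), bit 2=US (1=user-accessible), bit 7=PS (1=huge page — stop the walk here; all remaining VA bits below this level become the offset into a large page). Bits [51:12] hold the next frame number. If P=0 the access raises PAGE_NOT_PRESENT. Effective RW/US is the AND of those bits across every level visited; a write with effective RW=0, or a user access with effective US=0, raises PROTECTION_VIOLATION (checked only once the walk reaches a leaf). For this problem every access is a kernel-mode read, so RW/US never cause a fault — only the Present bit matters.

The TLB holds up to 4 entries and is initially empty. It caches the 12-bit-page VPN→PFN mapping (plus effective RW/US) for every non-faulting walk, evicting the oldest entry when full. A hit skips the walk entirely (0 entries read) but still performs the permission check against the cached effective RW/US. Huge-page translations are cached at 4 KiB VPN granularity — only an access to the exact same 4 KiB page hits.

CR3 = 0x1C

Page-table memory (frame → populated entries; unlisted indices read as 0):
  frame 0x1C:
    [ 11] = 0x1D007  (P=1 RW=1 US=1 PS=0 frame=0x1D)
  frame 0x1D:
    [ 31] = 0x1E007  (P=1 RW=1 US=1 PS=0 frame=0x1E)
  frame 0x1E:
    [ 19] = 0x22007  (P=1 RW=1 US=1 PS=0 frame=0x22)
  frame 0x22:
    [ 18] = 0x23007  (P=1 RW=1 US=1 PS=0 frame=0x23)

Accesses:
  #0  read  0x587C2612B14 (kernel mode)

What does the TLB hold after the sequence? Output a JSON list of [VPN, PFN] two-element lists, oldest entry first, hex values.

Walk each access:
#0 VA=0x587C2612B14 (r,kernel):
  lvl0: tbl 0x1C, slot 11 ⇒ 0x1D007 (P1/RW1/US1/PS0)
  lvl1: tbl 0x1D, slot 31 ⇒ 0x1E007 (P1/RW1/US1/PS0)
  lvl2: tbl 0x1E, slot 19 ⇒ 0x22007 (P1/RW1/US1/PS0)
  lvl3: tbl 0x22, slot 18 ⇒ 0x23007 (P1/RW1/US1/PS0)
  → PA=0x23B14  (4 entries read)

TLB: [["0x587C2612", "0x23"]]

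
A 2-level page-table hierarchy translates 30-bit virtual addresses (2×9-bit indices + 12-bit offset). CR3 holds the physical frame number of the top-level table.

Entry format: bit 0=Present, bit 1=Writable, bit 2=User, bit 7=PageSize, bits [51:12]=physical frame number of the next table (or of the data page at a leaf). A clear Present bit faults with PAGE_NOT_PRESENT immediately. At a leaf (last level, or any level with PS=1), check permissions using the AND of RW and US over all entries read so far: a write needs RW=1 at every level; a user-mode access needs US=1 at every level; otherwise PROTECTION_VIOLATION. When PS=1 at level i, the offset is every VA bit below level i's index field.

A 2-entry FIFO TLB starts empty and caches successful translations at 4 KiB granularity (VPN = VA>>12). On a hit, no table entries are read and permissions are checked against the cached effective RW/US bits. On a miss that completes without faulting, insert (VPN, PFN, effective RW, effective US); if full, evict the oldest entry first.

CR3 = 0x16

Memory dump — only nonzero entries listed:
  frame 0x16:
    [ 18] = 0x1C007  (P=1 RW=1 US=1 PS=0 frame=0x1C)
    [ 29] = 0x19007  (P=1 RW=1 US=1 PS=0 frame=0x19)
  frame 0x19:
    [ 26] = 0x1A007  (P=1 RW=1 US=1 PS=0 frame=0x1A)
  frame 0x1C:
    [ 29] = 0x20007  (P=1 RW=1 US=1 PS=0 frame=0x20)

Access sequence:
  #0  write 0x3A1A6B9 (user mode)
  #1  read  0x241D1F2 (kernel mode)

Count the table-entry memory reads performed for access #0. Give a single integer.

Per-access translation:
#0 VA=0x3A1A6B9 (w,user):
  [0] read 0x16 idx=29: raw=0x19007 flags P=1 W=1 U=1 S=0
  [1] read 0x19 idx=26: raw=0x1A007 flags P=1 W=1 U=1 S=0
  ✓ 0x1A6B9  — 2 lookups
#1 VA=0x241D1F2 (r,kernel):
  [0] read 0x16 idx=18: raw=0x1C007 flags P=1 W=1 U=1 S=0
  [1] read 0x1C idx=29: raw=0x20007 flags P=1 W=1 U=1 S=0
  ✓ 0x201F2  — 2 lookups

Entries read for #0: 2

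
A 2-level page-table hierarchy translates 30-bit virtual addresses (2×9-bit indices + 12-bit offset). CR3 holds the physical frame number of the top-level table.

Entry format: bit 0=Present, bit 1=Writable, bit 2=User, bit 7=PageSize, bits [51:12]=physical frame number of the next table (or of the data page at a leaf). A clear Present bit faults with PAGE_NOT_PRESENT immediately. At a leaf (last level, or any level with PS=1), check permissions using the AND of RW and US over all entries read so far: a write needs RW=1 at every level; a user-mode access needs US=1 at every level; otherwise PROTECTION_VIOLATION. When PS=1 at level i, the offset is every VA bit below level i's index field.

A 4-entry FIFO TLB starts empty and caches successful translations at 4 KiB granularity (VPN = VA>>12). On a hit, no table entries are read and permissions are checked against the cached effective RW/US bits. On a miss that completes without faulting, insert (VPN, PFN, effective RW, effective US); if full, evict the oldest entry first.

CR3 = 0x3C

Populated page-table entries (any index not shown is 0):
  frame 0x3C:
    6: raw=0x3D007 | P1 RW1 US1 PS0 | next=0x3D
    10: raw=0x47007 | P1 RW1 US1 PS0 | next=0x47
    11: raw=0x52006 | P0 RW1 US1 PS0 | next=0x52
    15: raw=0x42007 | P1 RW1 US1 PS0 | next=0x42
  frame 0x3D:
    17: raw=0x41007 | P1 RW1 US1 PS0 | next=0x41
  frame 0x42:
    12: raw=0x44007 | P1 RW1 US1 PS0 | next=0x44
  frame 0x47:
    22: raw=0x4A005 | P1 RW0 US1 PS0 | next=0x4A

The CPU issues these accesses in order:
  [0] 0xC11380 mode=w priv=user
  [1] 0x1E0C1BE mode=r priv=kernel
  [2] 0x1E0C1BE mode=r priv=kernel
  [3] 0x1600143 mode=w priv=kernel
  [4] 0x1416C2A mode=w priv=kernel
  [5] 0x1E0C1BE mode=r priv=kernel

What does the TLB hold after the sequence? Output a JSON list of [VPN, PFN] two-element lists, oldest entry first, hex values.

Trace:
#0 VA=0xC11380 (w,user):
  L0: frame=0x3C idx=6 entry=0x3D007 [P=1 RW=1 US=1 PS=0]
  L1: frame=0x3D idx=17 entry=0x41007 [P=1 RW=1 US=1 PS=0]
  → PA=0x41380  (2 entries read)
#1 VA=0x1E0C1BE (r,kernel):
  L0: frame=0x3C idx=15 entry=0x42007 [P=1 RW=1 US=1 PS=0]
  L1: frame=0x42 idx=12 entry=0x44007 [P=1 RW=1 US=1 PS=0]
  → PA=0x441BE  (2 entries read)
#2 VA=0x1E0C1BE (r,kernel):
  TLB hit vpn=0x1E0C → PA=0x441BE
#3 VA=0x1600143 (w,kernel):
  L0: frame=0x3C idx=11 entry=0x52006 [P=0 RW=1 US=1 PS=0]
  ⇒ fault: PAGE_NOT_PRESENT  — 1 lookups
#4 VA=0x1416C2A (w,kernel):
  L0: frame=0x3C idx=10 entry=0x47007 [P=1 RW=1 US=1 PS=0]
  L1: frame=0x47 idx=22 entry=0x4A005 [P=1 RW=0 US=1 PS=0]
  ⇒ fault: PROTECTION_VIOLATION  — 2 lookups
#5 VA=0x1E0C1BE (r,kernel):
  TLB hit vpn=0x1E0C → PA=0x441BE

TLB: [["0xC11", "0x41"], ["0x1E0C", "0x44"]]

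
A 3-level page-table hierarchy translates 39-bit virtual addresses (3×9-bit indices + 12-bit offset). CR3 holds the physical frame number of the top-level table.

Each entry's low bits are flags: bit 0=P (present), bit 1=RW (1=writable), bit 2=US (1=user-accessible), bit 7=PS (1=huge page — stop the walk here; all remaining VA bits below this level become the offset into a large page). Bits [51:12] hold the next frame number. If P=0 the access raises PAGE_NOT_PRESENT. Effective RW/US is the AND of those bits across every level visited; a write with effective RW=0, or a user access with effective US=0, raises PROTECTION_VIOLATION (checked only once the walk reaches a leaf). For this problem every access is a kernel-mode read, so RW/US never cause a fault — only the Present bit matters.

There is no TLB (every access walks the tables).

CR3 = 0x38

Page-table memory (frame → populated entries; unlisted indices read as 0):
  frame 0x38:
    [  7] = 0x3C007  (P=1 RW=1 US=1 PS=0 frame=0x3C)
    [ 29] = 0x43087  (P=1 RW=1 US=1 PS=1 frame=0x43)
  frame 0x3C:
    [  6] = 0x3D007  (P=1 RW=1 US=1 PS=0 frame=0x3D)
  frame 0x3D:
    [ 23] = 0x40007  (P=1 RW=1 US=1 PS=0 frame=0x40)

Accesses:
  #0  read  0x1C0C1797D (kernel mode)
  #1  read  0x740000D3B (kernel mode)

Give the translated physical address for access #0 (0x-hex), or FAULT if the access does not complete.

Per-access translation:
#0 VA=0x1C0C1797D (r,kernel):
  lvl0: tbl 0x38, slot 7 ⇒ 0x3C007 (P1/RW1/US1/PS0)
  lvl1: tbl 0x3C, slot 6 ⇒ 0x3D007 (P1/RW1/US1/PS0)
  lvl2: tbl 0x3D, slot 23 ⇒ 0x40007 (P1/RW1/US1/PS0)
  → PA=0x4097D  (3 entries read)
#1 VA=0x740000D3B (r,kernel):
  lvl0: tbl 0x38, slot 29 ⇒ 0x43087 (P1/RW1/US1/PS1)
  → PA=0x43D3B (huge @L0)  (1 entries read)

Access #0 PA: 0x4097D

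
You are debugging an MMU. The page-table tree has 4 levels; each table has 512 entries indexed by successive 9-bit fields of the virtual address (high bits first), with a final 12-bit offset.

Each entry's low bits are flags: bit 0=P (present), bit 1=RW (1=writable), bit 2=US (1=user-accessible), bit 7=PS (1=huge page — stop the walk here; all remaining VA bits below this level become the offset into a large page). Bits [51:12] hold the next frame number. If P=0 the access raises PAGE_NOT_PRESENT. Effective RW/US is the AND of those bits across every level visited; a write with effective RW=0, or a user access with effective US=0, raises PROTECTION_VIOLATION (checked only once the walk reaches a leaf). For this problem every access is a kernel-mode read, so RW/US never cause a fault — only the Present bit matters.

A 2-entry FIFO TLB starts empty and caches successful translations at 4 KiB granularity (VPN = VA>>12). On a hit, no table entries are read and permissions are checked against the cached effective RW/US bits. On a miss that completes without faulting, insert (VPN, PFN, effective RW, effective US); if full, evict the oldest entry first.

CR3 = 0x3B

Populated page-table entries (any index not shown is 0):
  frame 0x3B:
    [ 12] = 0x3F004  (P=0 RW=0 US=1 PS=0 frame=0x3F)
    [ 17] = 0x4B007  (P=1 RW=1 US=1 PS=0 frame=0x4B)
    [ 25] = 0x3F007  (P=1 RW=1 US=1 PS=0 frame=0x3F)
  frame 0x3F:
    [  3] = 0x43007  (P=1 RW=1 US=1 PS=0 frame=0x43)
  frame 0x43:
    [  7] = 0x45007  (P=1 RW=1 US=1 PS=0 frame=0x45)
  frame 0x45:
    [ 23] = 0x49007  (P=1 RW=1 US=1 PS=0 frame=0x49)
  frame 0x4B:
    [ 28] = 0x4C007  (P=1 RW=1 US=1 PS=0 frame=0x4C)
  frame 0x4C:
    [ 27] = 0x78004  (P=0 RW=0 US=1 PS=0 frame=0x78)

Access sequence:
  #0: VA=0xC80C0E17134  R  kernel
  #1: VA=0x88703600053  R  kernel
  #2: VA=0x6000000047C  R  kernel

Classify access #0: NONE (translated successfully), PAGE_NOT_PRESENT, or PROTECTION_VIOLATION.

Trace:
#0 VA=0xC80C0E17134 (r,kernel):
  L0: frame=0x3B idx=25 entry=0x3F007 [P=1 RW=1 US=1 PS=0]
  L1: frame=0x3F idx=3 entry=0x43007 [P=1 RW=1 US=1 PS=0]
  L2: frame=0x43 idx=7 entry=0x45007 [P=1 RW=1 US=1 PS=0]
  L3: frame=0x45 idx=23 entry=0x49007 [P=1 RW=1 US=1 PS=0]
  ✓ 0x49134  — 4 lookups
#1 VA=0x88703600053 (r,kernel):
  L0: frame=0x3B idx=17 entry=0x4B007 [P=1 RW=1 US=1 PS=0]
  L1: frame=0x4B idx=28 entry=0x4C007 [P=1 RW=1 US=1 PS=0]
  L2: frame=0x4C idx=27 entry=0x78004 [P=0 RW=0 US=1 PS=0]
  ✗ PAGE_NOT_PRESENT  [3 reads]
#2 VA=0x6000000047C (r,kernel):
  L0: frame=0x3B idx=12 entry=0x3F004 [P=0 RW=0 US=1 PS=0]
  ✗ PAGE_NOT_PRESENT  [1 reads]

Access #0 fault: NONE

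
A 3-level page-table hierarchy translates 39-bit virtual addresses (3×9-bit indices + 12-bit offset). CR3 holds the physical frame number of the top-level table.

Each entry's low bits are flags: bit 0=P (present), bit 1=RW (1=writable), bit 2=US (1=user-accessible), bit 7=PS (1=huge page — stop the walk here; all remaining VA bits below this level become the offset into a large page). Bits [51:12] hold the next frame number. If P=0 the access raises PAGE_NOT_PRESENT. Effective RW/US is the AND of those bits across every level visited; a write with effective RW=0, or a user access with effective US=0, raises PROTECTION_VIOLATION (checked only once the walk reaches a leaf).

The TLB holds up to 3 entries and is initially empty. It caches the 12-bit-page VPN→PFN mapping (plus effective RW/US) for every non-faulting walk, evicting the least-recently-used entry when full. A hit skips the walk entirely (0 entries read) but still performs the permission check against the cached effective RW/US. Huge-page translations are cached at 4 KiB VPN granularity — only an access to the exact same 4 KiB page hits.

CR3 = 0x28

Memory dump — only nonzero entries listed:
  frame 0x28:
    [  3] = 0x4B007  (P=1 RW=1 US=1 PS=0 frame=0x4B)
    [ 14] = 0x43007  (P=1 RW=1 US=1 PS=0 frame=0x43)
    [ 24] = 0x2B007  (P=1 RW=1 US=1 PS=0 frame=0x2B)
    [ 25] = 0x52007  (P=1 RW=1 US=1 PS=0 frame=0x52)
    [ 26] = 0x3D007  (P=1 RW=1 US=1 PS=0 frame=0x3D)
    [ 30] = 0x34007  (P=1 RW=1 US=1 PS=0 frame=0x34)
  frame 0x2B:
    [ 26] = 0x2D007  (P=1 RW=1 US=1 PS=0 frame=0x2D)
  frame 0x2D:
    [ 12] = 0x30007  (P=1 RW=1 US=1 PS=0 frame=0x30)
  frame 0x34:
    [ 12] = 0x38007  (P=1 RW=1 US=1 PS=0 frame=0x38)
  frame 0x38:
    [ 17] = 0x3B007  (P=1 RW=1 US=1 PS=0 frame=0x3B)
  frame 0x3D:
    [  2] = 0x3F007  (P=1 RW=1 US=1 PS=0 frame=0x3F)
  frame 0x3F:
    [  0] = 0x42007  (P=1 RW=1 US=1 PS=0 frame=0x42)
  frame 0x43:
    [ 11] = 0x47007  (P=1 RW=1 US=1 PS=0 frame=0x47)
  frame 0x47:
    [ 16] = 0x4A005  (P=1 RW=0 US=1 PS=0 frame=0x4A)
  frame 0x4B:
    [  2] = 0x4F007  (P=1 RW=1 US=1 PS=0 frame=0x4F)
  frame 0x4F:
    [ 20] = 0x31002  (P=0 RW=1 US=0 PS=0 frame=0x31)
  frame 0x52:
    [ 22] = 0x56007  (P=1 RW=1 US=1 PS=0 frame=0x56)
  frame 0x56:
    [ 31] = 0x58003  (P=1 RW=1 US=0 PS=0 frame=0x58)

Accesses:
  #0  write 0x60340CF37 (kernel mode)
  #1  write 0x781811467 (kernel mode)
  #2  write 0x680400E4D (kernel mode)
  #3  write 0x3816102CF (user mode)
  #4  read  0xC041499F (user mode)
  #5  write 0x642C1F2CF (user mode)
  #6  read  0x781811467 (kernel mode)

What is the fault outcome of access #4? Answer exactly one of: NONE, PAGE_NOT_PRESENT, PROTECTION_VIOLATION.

Trace:
#0 VA=0x60340CF37 (w,kernel):
  [0] read 0x28 idx=24: raw=0x2B007 flags P=1 W=1 U=1 S=0
  [1] read 0x2B idx=26: raw=0x2D007 flags P=1 W=1 U=1 S=0
  [2] read 0x2D idx=12: raw=0x30007 flags P=1 W=1 U=1 S=0
  ✓ 0x30F37  — 3 lookups
#1 VA=0x781811467 (w,kernel):
  [0] read 0x28 idx=30: raw=0x34007 flags P=1 W=1 U=1 S=0
  [1] read 0x34 idx=12: raw=0x38007 flags P=1 W=1 U=1 S=0
  [2] read 0x38 idx=17: raw=0x3B007 flags P=1 W=1 U=1 S=0
  ✓ 0x3B467  — 3 lookups
#2 VA=0x680400E4D (w,kernel):
  [0] read 0x28 idx=26: raw=0x3D007 flags P=1 W=1 U=1 S=0
  [1] read 0x3D idx=2: raw=0x3F007 flags P=1 W=1 U=1 S=0
  [2] read 0x3F idx=0: raw=0x42007 flags P=1 W=1 U=1 S=0
  ✓ 0x42E4D  — 3 lookups
#3 VA=0x3816102CF (w,user):
  [0] read 0x28 idx=14: raw=0x43007 flags P=1 W=1 U=1 S=0
  [1] read 0x43 idx=11: raw=0x47007 flags P=1 W=1 U=1 S=0
  [2] read 0x47 idx=16: raw=0x4A005 flags P=1 W=0 U=1 S=0
  ⇒ fault: PROTECTION_VIOLATION  — 3 lookups
#4 VA=0xC041499F (r,user):
  [0] read 0x28 idx=3: raw=0x4B007 flags P=1 W=1 U=1 S=0
  [1] read 0x4B idx=2: raw=0x4F007 flags P=1 W=1 U=1 S=0
  [2] read 0x4F idx=20: raw=0x31002 flags P=0 W=1 U=0 S=0
  ⇒ fault: PAGE_NOT_PRESENT  — 3 lookups
#5 VA=0x642C1F2CF (w,user):
  [0] read 0x28 idx=25: raw=0x52007 flags P=1 W=1 U=1 S=0
  [1] read 0x52 idx=22: raw=0x56007 flags P=1 W=1 U=1 S=0
  [2] read 0x56 idx=31: raw=0x58003 flags P=1 W=1 U=0 S=0
  ⇒ fault: PROTECTION_VIOLATION  — 3 lookups
#6 VA=0x781811467 (r,kernel):
  TLB hit vpn=0x781811 → PA=0x3B467

Access #4 fault: PAGE_NOT_PRESENT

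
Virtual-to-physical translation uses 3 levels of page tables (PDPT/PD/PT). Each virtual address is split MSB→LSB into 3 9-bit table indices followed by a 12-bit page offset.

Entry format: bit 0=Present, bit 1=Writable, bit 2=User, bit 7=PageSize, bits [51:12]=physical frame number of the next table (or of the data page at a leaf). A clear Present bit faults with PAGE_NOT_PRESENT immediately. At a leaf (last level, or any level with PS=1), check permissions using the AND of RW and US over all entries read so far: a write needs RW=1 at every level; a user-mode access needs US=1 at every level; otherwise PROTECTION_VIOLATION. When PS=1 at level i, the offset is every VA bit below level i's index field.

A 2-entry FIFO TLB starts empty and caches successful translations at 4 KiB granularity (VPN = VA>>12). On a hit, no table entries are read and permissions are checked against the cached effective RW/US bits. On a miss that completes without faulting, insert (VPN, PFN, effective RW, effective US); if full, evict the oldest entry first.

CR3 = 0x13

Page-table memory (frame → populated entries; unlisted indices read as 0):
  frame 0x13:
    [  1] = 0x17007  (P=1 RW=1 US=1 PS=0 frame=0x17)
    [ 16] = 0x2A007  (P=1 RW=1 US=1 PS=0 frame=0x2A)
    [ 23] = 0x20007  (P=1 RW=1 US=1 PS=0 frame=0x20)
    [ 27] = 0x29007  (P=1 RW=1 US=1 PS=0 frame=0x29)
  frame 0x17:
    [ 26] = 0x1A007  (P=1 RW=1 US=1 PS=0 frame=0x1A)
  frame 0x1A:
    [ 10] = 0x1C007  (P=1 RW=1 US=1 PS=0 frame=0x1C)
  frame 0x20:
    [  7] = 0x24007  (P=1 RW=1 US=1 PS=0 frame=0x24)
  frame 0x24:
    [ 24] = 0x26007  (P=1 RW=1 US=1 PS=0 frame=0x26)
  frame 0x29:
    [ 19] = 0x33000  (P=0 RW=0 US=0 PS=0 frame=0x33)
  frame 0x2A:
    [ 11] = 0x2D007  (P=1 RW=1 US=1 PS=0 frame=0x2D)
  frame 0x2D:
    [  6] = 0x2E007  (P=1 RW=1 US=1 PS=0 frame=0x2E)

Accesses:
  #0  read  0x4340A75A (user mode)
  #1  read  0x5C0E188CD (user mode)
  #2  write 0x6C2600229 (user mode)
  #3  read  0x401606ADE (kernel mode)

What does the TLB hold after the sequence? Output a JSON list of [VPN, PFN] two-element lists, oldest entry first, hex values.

Trace:
#0 VA=0x4340A75A (r,user):
  L0: frame=0x13 idx=1 entry=0x17007 [P=1 RW=1 US=1 PS=0]
  L1: frame=0x17 idx=26 entry=0x1A007 [P=1 RW=1 US=1 PS=0]
  L2: frame=0x1A idx=10 entry=0x1C007 [P=1 RW=1 US=1 PS=0]
  → PA=0x1C75A  (3 entries read)
#1 VA=0x5C0E188CD (r,user):
  L0: frame=0x13 idx=23 entry=0x20007 [P=1 RW=1 US=1 PS=0]
  L1: frame=0x20 idx=7 entry=0x24007 [P=1 RW=1 US=1 PS=0]
  L2: frame=0x24 idx=24 entry=0x26007 [P=1 RW=1 US=1 PS=0]
  → PA=0x268CD  (3 entries read)
#2 VA=0x6C2600229 (w,user):
  L0: frame=0x13 idx=27 entry=0x29007 [P=1 RW=1 US=1 PS=0]
  L1: frame=0x29 idx=19 entry=0x33000 [P=0 RW=0 US=0 PS=0]
  → PAGE_NOT_PRESENT  (2 entries read)
#3 VA=0x401606ADE (r,kernel):
  L0: frame=0x13 idx=16 entry=0x2A007 [P=1 RW=1 US=1 PS=0]
  L1: frame=0x2A idx=11 entry=0x2D007 [P=1 RW=1 US=1 PS=0]
  L2: frame=0x2D idx=6 entry=0x2E007 [P=1 RW=1 US=1 PS=0]
  → PA=0x2EADE  (3 entries read)

TLB: [["0x5C0E18", "0x26"], ["0x401606", "0x2E"]]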